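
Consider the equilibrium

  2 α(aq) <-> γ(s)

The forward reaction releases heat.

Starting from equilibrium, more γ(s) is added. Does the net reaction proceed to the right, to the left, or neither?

γ is a pure solid; its activity is 1 regardless of amount, so Q is unaffected — no shift from this change.

no shift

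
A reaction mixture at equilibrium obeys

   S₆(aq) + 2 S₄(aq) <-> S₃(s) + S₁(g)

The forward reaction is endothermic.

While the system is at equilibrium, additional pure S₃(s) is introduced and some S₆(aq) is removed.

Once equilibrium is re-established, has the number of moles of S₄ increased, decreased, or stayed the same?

increases

S₃ is a pure solid; its activity is 1 regardless of amount, so Q is unaffected — no shift from this change.
Removing S₆ (aq), a reactant, drives the reaction to the left.
The net shift is to the left. S₄ is a reactant, so its amount increases.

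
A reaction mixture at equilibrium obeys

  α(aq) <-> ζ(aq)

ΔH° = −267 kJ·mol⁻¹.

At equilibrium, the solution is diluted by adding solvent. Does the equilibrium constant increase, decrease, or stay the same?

The equilibrium constant depends only on temperature. This perturbation changes neither the position of equilibrium nor K.

unchanged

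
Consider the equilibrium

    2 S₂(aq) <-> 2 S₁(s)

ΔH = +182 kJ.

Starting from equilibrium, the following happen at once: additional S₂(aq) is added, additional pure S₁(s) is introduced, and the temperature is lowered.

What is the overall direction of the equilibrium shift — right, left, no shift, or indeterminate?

Adding S₂ (aq), a reactant, drives the reaction to the right.
S₁ is a pure solid; its activity is 1 regardless of amount, so Q is unaffected — no shift from this change.
The forward reaction is endothermic. Lowering T favours the exothermic direction — shift to the left.
The individual effects push in opposite directions; without quantitative information the net direction cannot be determined.

cannot be determined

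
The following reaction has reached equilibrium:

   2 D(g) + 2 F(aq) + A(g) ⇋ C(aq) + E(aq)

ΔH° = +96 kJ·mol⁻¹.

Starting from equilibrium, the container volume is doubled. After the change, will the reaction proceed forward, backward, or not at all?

left

Gas moles: reactants 3, products 0 (Δn_gas = -3). Expansion shifts the system toward the side with more moles of gas — to the left.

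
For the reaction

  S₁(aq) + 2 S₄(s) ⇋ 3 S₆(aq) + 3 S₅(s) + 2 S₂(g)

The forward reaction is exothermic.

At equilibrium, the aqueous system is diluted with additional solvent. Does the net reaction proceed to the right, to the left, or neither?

Dilution lowers every aqueous concentration by the same factor. Δn_aq = 3 − 1 = +2, so the system shifts toward the side with more dissolved moles — to the right.

right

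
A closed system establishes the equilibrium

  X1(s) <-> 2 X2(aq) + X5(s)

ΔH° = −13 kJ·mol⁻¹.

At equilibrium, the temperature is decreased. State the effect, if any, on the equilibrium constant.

K depends on temperature via the van 't Hoff relation. The forward reaction is exothermic, so lowering T increases K.

increases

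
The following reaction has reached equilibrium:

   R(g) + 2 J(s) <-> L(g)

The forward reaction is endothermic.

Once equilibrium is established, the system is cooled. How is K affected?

K depends on temperature via the van 't Hoff relation. The forward reaction is endothermic, so lowering T decreases K.

decreases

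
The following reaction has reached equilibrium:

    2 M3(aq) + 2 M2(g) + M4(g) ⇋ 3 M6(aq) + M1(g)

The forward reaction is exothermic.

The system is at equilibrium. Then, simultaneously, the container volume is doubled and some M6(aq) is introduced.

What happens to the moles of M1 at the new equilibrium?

decreases

Gas moles: reactants 3, products 1 (Δn_gas = -2). Expansion shifts the system toward the side with more moles of gas — to the left.
Adding M6 (aq), a product, drives the reaction to the left.
The net shift is to the left. M1 is a product, so its amount decreases.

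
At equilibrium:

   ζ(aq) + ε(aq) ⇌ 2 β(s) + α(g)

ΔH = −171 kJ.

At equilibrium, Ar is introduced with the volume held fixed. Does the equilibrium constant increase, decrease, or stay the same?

The equilibrium constant depends only on temperature. This perturbation changes neither the position of equilibrium nor K.

unchanged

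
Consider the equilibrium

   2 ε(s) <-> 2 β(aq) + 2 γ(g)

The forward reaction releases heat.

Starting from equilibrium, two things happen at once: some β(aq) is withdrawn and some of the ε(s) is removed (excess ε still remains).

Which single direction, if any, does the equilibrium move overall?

Removing β (aq), a product, drives the reaction to the right.
ε is a pure solid; its activity is 1 regardless of amount, so Q is unaffected — no shift from this change.
Only the nonzero effect(s) matter; the net shift is to the right.

right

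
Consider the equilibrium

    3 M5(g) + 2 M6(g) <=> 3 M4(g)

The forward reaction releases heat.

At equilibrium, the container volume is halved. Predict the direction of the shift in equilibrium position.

right

Gas moles: reactants 5, products 3 (Δn_gas = -2). Compression shifts the system toward the side with fewer moles of gas — to the right.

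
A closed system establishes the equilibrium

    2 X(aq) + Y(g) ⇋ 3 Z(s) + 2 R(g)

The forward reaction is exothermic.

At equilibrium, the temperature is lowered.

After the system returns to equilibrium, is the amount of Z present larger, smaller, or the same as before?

increases

The forward reaction is exothermic. Lowering T favours the exothermic direction — shift to the right.
The net shift is to the right. Z is a product, so its amount increases.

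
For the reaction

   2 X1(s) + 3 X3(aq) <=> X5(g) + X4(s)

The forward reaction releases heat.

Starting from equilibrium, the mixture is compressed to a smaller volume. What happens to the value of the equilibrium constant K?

unchanged

The equilibrium constant depends only on temperature. This perturbation may move the position of equilibrium, but since T is unchanged, K itself is unchanged.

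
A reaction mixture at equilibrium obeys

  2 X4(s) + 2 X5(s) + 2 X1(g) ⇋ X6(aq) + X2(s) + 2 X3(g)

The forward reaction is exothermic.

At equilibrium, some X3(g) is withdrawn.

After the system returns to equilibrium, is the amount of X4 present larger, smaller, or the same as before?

Removing X3 (g), a product, drives the reaction to the right.
The net shift is to the right. X4 is a reactant, so its amount decreases.

decreases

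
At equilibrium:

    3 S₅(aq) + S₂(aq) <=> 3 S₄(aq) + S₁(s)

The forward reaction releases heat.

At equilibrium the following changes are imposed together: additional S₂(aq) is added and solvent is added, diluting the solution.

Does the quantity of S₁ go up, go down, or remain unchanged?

cannot be determined

Adding S₂ (aq), a reactant, drives the reaction to the right.
Dilution lowers every aqueous concentration by the same factor. Δn_aq = 3 − 4 = -1, so the system shifts toward the side with more dissolved moles — to the left.
The two effects oppose each other, so the net shift — and hence the change in S₁ — cannot be determined from the given information.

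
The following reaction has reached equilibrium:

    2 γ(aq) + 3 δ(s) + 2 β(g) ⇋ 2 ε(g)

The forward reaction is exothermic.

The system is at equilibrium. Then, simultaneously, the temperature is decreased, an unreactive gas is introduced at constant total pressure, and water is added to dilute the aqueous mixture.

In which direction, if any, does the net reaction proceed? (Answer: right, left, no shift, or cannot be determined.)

The forward reaction is exothermic. Lowering T favours the exothermic direction — shift to the right.
Adding inert gas at constant total pressure expands the volume, scaling every reacting partial pressure by the same factor. Δn_gas = 2 − 2 = 0, so Q is unchanged — no shift.
Dilution lowers every aqueous concentration by the same factor. Δn_aq = 0 − 2 = -2, so the system shifts toward the side with more dissolved moles — to the left.
The individual effects push in opposite directions; without quantitative information the net direction cannot be determined.

cannot be determined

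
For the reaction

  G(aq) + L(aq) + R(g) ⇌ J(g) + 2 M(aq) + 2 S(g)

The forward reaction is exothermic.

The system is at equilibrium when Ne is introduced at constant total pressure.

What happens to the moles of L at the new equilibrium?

decreases

Adding inert gas at constant total pressure expands the volume and lowers every reacting partial pressure. With Δn_gas = 3 − 1 = +2, Q moves away from K toward the side with fewer gas moles, so the system shifts toward the side with more gas moles — to the right.
The net shift is to the right. L is a reactant, so its amount decreases.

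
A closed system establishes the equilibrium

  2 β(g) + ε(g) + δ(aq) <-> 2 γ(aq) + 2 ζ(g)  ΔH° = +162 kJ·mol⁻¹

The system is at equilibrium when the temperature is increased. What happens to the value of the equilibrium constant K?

K depends on temperature via the van 't Hoff relation. The forward reaction is endothermic, so raising T increases K.

increases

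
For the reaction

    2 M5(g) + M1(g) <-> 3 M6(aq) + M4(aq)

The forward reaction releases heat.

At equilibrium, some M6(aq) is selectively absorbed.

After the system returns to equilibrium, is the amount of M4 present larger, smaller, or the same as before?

increases

Removing M6 (aq), a product, drives the reaction to the right.
The net shift is to the right. M4 is a product, so its amount increases.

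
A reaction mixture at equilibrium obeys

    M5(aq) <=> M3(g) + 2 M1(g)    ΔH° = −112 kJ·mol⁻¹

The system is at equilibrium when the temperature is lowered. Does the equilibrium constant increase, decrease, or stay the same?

increases

K depends on temperature via the van 't Hoff relation. The forward reaction is exothermic, so lowering T increases K.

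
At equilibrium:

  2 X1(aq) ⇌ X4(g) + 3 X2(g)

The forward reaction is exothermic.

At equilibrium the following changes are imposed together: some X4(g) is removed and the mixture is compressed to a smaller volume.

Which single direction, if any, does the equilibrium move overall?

cannot be determined

Removing X4 (g), a product, drives the reaction to the right.
Gas moles: reactants 0, products 4 (Δn_gas = +4). Compression shifts the system toward the side with fewer moles of gas — to the left.
The individual effects push in opposite directions; without quantitative information the net direction cannot be determined.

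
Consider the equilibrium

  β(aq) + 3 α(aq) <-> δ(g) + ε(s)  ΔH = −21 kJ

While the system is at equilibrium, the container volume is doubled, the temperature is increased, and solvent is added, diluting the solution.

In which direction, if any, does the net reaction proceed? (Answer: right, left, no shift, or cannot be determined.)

cannot be determined

Gas moles: reactants 0, products 1 (Δn_gas = +1). Expansion shifts the system toward the side with more moles of gas — to the right.
The forward reaction is exothermic. Raising T favours the endothermic direction — shift to the left.
Dilution lowers every aqueous concentration by the same factor. Δn_aq = 0 − 4 = -4, so the system shifts toward the side with more dissolved moles — to the left.
The individual effects push in opposite directions; without quantitative information the net direction cannot be determined.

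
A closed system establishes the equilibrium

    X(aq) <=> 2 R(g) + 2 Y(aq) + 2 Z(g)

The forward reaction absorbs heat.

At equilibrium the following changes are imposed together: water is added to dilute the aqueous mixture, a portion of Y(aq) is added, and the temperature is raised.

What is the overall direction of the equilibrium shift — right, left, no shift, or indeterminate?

cannot be determined

Dilution lowers every aqueous concentration by the same factor. Δn_aq = 2 − 1 = +1, so the system shifts toward the side with more dissolved moles — to the right.
Adding Y (aq), a product, drives the reaction to the left.
The forward reaction is endothermic. Raising T favours the endothermic direction — shift to the right.
The individual effects push in opposite directions; without quantitative information the net direction cannot be determined.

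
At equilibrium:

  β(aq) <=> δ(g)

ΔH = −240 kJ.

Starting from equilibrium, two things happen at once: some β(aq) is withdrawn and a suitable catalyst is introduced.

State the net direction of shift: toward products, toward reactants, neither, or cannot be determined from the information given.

left

Removing β (aq), a reactant, drives the reaction to the left.
A catalyst speeds both forward and reverse rates equally; it changes neither Q nor K — no shift from this change.
Only the nonzero effect(s) matter; the net shift is to the left.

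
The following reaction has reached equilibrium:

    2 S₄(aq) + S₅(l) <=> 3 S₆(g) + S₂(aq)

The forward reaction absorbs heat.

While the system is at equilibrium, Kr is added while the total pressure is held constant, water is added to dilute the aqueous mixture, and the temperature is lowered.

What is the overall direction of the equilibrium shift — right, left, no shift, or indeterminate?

Adding inert gas at constant total pressure expands the volume and lowers every reacting partial pressure. With Δn_gas = 3 − 0 = +3, Q moves away from K toward the side with fewer gas moles, so the system shifts toward the side with more gas moles — to the right.
Dilution lowers every aqueous concentration by the same factor. Δn_aq = 1 − 2 = -1, so the system shifts toward the side with more dissolved moles — to the left.
The forward reaction is endothermic. Lowering T favours the exothermic direction — shift to the left.
The individual effects push in opposite directions; without quantitative information the net direction cannot be determined.

cannot be determined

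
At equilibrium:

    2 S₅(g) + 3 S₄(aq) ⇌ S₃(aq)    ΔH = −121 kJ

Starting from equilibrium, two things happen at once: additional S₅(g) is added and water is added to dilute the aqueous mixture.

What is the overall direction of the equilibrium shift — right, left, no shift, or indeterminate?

Adding S₅ (g), a reactant, drives the reaction to the right.
Dilution lowers every aqueous concentration by the same factor. Δn_aq = 1 − 3 = -2, so the system shifts toward the side with more dissolved moles — to the left.
The individual effects push in opposite directions; without quantitative information the net direction cannot be determined.

cannot be determined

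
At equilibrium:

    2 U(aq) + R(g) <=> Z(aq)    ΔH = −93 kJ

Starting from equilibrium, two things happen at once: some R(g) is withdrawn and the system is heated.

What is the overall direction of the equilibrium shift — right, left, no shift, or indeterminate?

Removing R (g), a reactant, drives the reaction to the left.
The forward reaction is exothermic. Raising T favours the endothermic direction — shift to the left.
All effects act in the same direction — net shift to the left.

left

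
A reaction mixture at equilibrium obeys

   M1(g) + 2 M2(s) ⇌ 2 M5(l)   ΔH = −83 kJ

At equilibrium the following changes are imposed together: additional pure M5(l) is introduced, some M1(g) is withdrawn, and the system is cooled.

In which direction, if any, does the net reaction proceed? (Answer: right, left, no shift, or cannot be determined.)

cannot be determined

M5 is a pure liquid; its activity is 1 regardless of amount, so Q is unaffected — no shift from this change.
Removing M1 (g), a reactant, drives the reaction to the left.
The forward reaction is exothermic. Lowering T favours the exothermic direction — shift to the right.
The individual effects push in opposite directions; without quantitative information the net direction cannot be determined.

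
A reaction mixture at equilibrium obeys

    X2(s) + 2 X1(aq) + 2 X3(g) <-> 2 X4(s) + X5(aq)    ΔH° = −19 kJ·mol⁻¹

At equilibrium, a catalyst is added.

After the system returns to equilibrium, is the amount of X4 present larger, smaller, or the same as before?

unchanged

A catalyst speeds both forward and reverse rates equally; it changes neither Q nor K — no shift from this change.
No net shift occurs, so the amount of X4 is unchanged.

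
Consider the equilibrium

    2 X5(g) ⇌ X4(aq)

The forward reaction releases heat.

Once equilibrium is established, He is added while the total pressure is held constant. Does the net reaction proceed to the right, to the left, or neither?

Adding inert gas at constant total pressure expands the volume and lowers every reacting partial pressure. With Δn_gas = 0 − 2 = -2, Q moves away from K toward the side with fewer gas moles, so the system shifts toward the side with more gas moles — to the left.

left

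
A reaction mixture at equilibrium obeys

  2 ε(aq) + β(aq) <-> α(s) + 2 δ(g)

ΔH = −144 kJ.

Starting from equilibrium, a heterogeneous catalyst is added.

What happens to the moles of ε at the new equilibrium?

unchanged

A catalyst speeds both forward and reverse rates equally; it changes neither Q nor K — no shift from this change.
No net shift occurs, so the amount of ε is unchanged.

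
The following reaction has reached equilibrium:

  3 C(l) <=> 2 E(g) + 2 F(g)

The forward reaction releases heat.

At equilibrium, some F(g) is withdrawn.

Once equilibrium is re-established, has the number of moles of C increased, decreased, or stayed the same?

decreases

Removing F (g), a product, drives the reaction to the right.
The net shift is to the right. C is a reactant, so its amount decreases.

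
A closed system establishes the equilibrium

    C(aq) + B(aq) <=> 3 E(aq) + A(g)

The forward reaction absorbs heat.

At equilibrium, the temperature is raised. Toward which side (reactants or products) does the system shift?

right

The forward reaction is endothermic. Raising T favours the endothermic direction — shift to the right.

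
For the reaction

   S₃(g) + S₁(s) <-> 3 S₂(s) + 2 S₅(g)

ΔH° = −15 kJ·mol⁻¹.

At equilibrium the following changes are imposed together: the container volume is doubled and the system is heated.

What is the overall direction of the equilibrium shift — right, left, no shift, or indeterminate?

cannot be determined

Gas moles: reactants 1, products 2 (Δn_gas = +1). Expansion shifts the system toward the side with more moles of gas — to the right.
The forward reaction is exothermic. Raising T favours the endothermic direction — shift to the left.
The individual effects push in opposite directions; without quantitative information the net direction cannot be determined.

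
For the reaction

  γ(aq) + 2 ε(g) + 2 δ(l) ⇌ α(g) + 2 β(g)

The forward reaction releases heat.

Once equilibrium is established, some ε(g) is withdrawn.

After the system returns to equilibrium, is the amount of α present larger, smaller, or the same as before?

Removing ε (g), a reactant, drives the reaction to the left.
The net shift is to the left. α is a product, so its amount decreases.

decreases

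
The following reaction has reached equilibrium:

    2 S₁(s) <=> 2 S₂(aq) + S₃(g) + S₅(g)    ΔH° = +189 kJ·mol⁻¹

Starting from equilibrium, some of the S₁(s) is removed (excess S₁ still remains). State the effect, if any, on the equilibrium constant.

The equilibrium constant depends only on temperature. This perturbation changes neither the position of equilibrium nor K.

unchanged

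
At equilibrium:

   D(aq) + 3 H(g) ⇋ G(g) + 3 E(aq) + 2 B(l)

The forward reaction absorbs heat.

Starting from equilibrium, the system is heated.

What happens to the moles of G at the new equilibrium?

The forward reaction is endothermic. Raising T favours the endothermic direction — shift to the right.
The net shift is to the right. G is a product, so its amount increases.

increases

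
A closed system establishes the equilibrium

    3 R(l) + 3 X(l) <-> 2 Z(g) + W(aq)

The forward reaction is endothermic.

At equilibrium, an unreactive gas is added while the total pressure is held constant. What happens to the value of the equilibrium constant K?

unchanged

The equilibrium constant depends only on temperature. This perturbation may move the position of equilibrium, but since T is unchanged, K itself is unchanged.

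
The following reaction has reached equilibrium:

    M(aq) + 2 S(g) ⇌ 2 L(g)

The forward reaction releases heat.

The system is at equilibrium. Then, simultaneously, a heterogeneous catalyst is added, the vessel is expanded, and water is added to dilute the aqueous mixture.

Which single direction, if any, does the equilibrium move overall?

A catalyst speeds both forward and reverse rates equally; it changes neither Q nor K — no shift from this change.
Gas moles: reactants 2, products 2. Δn_gas = 0, so a volume change leaves Q equal to K — no shift from this change.
Dilution lowers every aqueous concentration by the same factor. Δn_aq = 0 − 1 = -1, so the system shifts toward the side with more dissolved moles — to the left.
Only the nonzero effect(s) matter; the net shift is to the left.

left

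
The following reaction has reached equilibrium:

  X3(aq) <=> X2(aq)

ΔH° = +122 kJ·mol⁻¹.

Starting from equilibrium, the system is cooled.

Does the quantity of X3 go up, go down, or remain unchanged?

increases

The forward reaction is endothermic. Lowering T favours the exothermic direction — shift to the left.
The net shift is to the left. X3 is a reactant, so its amount increases.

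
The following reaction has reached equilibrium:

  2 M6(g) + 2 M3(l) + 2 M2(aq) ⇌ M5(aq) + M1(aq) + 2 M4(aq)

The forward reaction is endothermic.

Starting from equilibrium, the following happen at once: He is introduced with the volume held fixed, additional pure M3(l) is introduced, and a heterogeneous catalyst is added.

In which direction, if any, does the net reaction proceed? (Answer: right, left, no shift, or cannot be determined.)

At constant volume, adding an inert gas leaves every reacting species' partial pressure unchanged, so Q is unchanged — no shift from this change.
M3 is a pure liquid; its activity is 1 regardless of amount, so Q is unaffected — no shift from this change.
A catalyst speeds both forward and reverse rates equally; it changes neither Q nor K — no shift from this change.
None of the changes alters Q relative to K, so there is no net shift.

no shift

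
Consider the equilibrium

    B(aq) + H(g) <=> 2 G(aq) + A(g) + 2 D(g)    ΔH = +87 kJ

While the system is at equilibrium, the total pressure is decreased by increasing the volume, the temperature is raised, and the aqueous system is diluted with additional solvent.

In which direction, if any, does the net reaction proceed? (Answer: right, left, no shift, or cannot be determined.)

Gas moles: reactants 1, products 3 (Δn_gas = +2). Expansion shifts the system toward the side with more moles of gas — to the right.
The forward reaction is endothermic. Raising T favours the endothermic direction — shift to the right.
Dilution lowers every aqueous concentration by the same factor. Δn_aq = 2 − 1 = +1, so the system shifts toward the side with more dissolved moles — to the right.
All effects act in the same direction — net shift to the right.

right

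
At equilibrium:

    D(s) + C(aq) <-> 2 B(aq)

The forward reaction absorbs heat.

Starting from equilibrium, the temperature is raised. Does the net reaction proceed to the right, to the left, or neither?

right

The forward reaction is endothermic. Raising T favours the endothermic direction — shift to the right.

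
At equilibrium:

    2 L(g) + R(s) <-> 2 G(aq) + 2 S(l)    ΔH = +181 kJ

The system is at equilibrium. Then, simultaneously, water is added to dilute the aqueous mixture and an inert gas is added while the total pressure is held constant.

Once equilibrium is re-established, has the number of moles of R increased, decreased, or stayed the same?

cannot be determined

Dilution lowers every aqueous concentration by the same factor. Δn_aq = 2 − 0 = +2, so the system shifts toward the side with more dissolved moles — to the right.
Adding inert gas at constant total pressure expands the volume and lowers every reacting partial pressure. With Δn_gas = 0 − 2 = -2, Q moves away from K toward the side with fewer gas moles, so the system shifts toward the side with more gas moles — to the left.
The two effects oppose each other, so the net shift — and hence the change in R — cannot be determined from the given information.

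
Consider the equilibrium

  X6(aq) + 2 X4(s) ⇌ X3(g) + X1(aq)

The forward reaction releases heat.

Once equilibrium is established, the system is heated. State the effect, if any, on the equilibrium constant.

K depends on temperature via the van 't Hoff relation. The forward reaction is exothermic, so raising T decreases K.

decreases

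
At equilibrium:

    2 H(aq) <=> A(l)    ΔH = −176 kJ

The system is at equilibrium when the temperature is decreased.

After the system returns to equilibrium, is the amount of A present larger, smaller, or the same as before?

increases

The forward reaction is exothermic. Lowering T favours the exothermic direction — shift to the right.
The net shift is to the right. A is a product, so its amount increases.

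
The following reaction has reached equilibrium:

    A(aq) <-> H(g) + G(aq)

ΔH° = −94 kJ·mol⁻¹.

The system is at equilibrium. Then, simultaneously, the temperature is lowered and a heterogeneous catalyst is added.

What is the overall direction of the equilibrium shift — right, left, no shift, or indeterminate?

right

The forward reaction is exothermic. Lowering T favours the exothermic direction — shift to the right.
A catalyst speeds both forward and reverse rates equally; it changes neither Q nor K — no shift from this change.
Only the nonzero effect(s) matter; the net shift is to the right.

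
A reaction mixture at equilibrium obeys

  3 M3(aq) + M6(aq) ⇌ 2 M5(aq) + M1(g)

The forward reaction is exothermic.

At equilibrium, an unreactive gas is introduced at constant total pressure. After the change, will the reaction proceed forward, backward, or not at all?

right

Adding inert gas at constant total pressure expands the volume and lowers every reacting partial pressure. With Δn_gas = 1 − 0 = +1, Q moves away from K toward the side with fewer gas moles, so the system shifts toward the side with more gas moles — to the right.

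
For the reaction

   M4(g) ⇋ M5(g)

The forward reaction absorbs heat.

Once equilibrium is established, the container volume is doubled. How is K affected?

unchanged

The equilibrium constant depends only on temperature. This perturbation changes neither the position of equilibrium nor K.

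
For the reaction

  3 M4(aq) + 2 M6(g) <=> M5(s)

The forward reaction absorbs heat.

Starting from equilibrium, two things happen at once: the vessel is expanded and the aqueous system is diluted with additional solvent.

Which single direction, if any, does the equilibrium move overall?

Gas moles: reactants 2, products 0 (Δn_gas = -2). Expansion shifts the system toward the side with more moles of gas — to the left.
Dilution lowers every aqueous concentration by the same factor. Δn_aq = 0 − 3 = -3, so the system shifts toward the side with more dissolved moles — to the left.
All effects act in the same direction — net shift to the left.

left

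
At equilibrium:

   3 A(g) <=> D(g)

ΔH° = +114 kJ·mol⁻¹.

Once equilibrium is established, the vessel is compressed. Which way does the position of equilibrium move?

Gas moles: reactants 3, products 1 (Δn_gas = -2). Compression shifts the system toward the side with fewer moles of gas — to the right.

right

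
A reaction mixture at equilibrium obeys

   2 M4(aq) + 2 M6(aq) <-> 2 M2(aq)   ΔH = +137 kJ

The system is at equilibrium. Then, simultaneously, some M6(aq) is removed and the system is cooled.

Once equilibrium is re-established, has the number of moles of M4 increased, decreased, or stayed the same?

increases

Removing M6 (aq), a reactant, drives the reaction to the left.
The forward reaction is endothermic. Lowering T favours the exothermic direction — shift to the left.
The net shift is to the left. M4 is a reactant, so its amount increases.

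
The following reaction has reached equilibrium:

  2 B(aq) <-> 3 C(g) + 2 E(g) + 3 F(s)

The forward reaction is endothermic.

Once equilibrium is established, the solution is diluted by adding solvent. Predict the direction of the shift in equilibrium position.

Dilution lowers every aqueous concentration by the same factor. Δn_aq = 0 − 2 = -2, so the system shifts toward the side with more dissolved moles — to the left.

left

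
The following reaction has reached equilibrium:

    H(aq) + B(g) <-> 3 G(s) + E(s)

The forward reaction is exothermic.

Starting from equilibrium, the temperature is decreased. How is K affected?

increases

K depends on temperature via the van 't Hoff relation. The forward reaction is exothermic, so lowering T increases K.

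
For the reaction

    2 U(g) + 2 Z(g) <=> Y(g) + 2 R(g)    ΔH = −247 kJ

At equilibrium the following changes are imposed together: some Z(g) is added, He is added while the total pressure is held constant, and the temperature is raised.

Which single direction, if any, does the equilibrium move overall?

Adding Z (g), a reactant, drives the reaction to the right.
Adding inert gas at constant total pressure expands the volume and lowers every reacting partial pressure. With Δn_gas = 3 − 4 = -1, Q moves away from K toward the side with fewer gas moles, so the system shifts toward the side with more gas moles — to the left.
The forward reaction is exothermic. Raising T favours the endothermic direction — shift to the left.
The individual effects push in opposite directions; without quantitative information the net direction cannot be determined.

cannot be determined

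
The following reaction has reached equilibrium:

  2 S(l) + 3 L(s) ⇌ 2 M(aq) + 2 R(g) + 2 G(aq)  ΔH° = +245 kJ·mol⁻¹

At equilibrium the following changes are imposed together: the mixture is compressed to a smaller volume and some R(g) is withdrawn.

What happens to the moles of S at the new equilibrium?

cannot be determined

Gas moles: reactants 0, products 2 (Δn_gas = +2). Compression shifts the system toward the side with fewer moles of gas — to the left.
Removing R (g), a product, drives the reaction to the right.
The two effects oppose each other, so the net shift — and hence the change in S — cannot be determined from the given information.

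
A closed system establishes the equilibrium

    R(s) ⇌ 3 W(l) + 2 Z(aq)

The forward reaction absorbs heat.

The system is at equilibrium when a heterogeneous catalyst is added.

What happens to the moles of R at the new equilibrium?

A catalyst speeds both forward and reverse rates equally; it changes neither Q nor K — no shift from this change.
No net shift occurs, so the amount of R is unchanged.

unchanged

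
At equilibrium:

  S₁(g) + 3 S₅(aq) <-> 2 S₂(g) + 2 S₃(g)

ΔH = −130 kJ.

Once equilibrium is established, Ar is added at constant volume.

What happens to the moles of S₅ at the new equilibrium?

unchanged

At constant volume, adding an inert gas leaves every reacting species' partial pressure unchanged, so Q is unchanged — no shift from this change.
No net shift occurs, so the amount of S₅ is unchanged.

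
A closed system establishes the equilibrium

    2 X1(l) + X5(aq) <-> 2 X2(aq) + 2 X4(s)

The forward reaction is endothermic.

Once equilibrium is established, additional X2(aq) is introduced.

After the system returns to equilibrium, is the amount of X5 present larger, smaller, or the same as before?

Adding X2 (aq), a product, drives the reaction to the left.
The net shift is to the left. X5 is a reactant, so its amount increases.

increases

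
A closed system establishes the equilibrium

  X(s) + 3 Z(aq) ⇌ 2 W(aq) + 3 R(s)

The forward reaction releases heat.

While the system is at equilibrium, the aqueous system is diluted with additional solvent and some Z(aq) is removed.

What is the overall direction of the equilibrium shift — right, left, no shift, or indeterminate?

Dilution lowers every aqueous concentration by the same factor. Δn_aq = 2 − 3 = -1, so the system shifts toward the side with more dissolved moles — to the left.
Removing Z (aq), a reactant, drives the reaction to the left.
All effects act in the same direction — net shift to the left.

left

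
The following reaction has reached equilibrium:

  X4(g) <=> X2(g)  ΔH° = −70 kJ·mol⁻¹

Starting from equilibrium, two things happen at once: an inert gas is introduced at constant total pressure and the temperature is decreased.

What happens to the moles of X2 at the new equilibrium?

increases

Adding inert gas at constant total pressure expands the volume, scaling every reacting partial pressure by the same factor. Δn_gas = 1 − 1 = 0, so Q is unchanged — no shift.
The forward reaction is exothermic. Lowering T favours the exothermic direction — shift to the right.
The net shift is to the right. X2 is a product, so its amount increases.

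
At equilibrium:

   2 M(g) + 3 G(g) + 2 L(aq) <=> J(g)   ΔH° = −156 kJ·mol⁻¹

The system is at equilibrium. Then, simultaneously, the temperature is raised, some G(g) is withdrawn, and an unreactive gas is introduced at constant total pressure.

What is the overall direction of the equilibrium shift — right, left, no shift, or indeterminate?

left

The forward reaction is exothermic. Raising T favours the endothermic direction — shift to the left.
Removing G (g), a reactant, drives the reaction to the left.
Adding inert gas at constant total pressure expands the volume and lowers every reacting partial pressure. With Δn_gas = 1 − 5 = -4, Q moves away from K toward the side with fewer gas moles, so the system shifts toward the side with more gas moles — to the left.
All effects act in the same direction — net shift to the left.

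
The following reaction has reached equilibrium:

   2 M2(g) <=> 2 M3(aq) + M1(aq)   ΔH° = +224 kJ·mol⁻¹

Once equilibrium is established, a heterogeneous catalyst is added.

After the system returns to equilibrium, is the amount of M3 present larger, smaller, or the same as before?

unchanged

A catalyst speeds both forward and reverse rates equally; it changes neither Q nor K — no shift from this change.
No net shift occurs, so the amount of M3 is unchanged.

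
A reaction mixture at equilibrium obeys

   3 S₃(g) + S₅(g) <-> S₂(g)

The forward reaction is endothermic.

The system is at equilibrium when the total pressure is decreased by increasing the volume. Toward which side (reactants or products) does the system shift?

Gas moles: reactants 4, products 1 (Δn_gas = -3). Expansion shifts the system toward the side with more moles of gas — to the left.

left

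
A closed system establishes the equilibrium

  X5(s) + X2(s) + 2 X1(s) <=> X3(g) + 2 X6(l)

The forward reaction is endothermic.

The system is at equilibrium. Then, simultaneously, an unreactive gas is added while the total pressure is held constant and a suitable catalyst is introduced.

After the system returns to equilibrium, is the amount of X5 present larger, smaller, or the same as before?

Adding inert gas at constant total pressure expands the volume and lowers every reacting partial pressure. With Δn_gas = 1 − 0 = +1, Q moves away from K toward the side with fewer gas moles, so the system shifts toward the side with more gas moles — to the right.
A catalyst speeds both forward and reverse rates equally; it changes neither Q nor K — no shift from this change.
The net shift is to the right. X5 is a reactant, so its amount decreases.

decreases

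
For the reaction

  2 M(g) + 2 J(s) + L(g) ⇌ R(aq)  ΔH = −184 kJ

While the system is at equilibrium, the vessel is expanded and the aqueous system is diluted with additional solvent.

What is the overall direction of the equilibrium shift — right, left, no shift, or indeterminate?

Gas moles: reactants 3, products 0 (Δn_gas = -3). Expansion shifts the system toward the side with more moles of gas — to the left.
Dilution lowers every aqueous concentration by the same factor. Δn_aq = 1 − 0 = +1, so the system shifts toward the side with more dissolved moles — to the right.
The individual effects push in opposite directions; without quantitative information the net direction cannot be determined.

cannot be determined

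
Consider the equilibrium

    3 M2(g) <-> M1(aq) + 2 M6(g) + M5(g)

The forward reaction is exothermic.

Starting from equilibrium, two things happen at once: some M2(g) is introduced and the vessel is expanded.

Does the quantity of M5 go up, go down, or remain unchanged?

Adding M2 (g), a reactant, drives the reaction to the right.
Gas moles: reactants 3, products 3. Δn_gas = 0, so a volume change leaves Q equal to K — no shift from this change.
The net shift is to the right. M5 is a product, so its amount increases.

increases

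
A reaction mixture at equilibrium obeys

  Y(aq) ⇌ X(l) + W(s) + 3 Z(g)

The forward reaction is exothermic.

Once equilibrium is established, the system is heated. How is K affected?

decreases

K depends on temperature via the van 't Hoff relation. The forward reaction is exothermic, so raising T decreases K.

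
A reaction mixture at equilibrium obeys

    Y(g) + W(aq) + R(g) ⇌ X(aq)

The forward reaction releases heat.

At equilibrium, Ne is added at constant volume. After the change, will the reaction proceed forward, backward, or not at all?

no shift

At constant volume, adding an inert gas leaves every reacting species' partial pressure unchanged, so Q is unchanged — no shift from this change.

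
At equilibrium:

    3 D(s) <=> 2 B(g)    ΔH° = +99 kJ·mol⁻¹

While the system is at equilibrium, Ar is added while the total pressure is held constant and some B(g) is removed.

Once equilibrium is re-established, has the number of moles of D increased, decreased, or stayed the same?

decreases

Adding inert gas at constant total pressure expands the volume and lowers every reacting partial pressure. With Δn_gas = 2 − 0 = +2, Q moves away from K toward the side with fewer gas moles, so the system shifts toward the side with more gas moles — to the right.
Removing B (g), a product, drives the reaction to the right.
The net shift is to the right. D is a reactant, so its amount decreases.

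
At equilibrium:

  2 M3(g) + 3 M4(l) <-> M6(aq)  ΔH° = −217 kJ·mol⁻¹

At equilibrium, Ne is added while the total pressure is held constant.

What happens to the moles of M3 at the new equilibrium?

Adding inert gas at constant total pressure expands the volume and lowers every reacting partial pressure. With Δn_gas = 0 − 2 = -2, Q moves away from K toward the side with fewer gas moles, so the system shifts toward the side with more gas moles — to the left.
The net shift is to the left. M3 is a reactant, so its amount increases.

increases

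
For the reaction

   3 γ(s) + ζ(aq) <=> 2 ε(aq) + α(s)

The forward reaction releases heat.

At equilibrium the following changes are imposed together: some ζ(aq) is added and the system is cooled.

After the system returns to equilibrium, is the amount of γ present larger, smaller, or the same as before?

decreases

Adding ζ (aq), a reactant, drives the reaction to the right.
The forward reaction is exothermic. Lowering T favours the exothermic direction — shift to the right.
The net shift is to the right. γ is a reactant, so its amount decreases.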